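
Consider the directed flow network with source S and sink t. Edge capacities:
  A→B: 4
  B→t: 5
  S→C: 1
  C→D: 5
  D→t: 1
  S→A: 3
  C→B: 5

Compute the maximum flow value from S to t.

4

Augment S→A→B→t: bottleneck 3. Total 3.
Augment S→C→B→t: bottleneck 1. Total 4.
No augmenting path remains in the residual graph.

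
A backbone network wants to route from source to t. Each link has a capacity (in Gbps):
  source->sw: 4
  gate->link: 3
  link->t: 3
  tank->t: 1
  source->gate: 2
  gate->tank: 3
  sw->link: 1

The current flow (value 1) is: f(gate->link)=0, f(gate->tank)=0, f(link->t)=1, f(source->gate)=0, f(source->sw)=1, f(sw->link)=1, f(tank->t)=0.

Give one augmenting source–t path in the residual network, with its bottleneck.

Residual along source->gate->link->t: source->gate: 2, gate->link: 3, link->t: 2.
Bottleneck = min = 2.

source->gate->link->t, bottleneck 2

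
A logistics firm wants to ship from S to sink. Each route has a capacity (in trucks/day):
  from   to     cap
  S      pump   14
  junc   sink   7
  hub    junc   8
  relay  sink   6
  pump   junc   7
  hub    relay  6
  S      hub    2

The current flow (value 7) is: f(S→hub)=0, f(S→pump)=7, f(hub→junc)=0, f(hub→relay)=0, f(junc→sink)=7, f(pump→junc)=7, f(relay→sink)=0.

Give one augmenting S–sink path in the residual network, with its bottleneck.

Residual along S→hub→relay→sink: S→hub: 2, hub→relay: 6, relay→sink: 6.
Bottleneck = min = 2.

S→hub→relay→sink, bottleneck 2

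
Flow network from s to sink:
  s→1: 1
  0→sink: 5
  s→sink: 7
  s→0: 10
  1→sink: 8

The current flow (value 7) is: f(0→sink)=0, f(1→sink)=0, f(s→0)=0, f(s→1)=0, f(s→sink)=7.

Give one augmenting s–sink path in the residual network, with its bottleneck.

s→1→sink, bottleneck 1

Residual along s→1→sink: s→1: 1, 1→sink: 8.
Bottleneck = min = 1.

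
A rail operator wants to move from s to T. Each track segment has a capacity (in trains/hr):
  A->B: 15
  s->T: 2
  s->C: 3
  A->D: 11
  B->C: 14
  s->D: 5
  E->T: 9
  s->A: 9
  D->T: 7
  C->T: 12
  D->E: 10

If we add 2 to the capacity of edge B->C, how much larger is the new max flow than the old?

Original max flow = 19.
Edge B->C does not cross the min cut (source side {s}), so extra capacity there cannot help.
New max flow = 19. Increase = 0.

0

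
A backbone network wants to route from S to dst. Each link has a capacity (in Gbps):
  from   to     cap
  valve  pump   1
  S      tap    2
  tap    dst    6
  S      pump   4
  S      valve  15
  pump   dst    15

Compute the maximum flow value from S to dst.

Augment S->pump->dst: bottleneck 4. Total 4.
Augment S->tap->dst: bottleneck 2. Total 6.
Augment S->valve->pump->dst: bottleneck 1. Total 7.
No augmenting path remains in the residual graph.

7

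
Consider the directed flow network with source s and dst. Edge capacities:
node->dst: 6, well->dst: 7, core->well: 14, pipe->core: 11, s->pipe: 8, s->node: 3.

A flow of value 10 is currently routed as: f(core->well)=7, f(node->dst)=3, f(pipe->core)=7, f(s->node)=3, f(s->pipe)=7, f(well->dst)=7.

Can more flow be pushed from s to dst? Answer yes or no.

Residual reachable from s: {core, pipe, s, well}; dst is not reachable.
Saturated cut: s->node, well->dst with total capacity 10 = current flow value. Flow is maximum.

No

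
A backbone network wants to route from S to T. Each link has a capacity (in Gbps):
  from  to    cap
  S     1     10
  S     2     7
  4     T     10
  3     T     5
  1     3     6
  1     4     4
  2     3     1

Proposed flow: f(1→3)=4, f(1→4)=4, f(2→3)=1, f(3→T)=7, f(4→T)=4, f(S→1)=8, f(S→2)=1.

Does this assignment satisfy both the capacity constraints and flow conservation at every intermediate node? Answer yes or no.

Capacity violated on 3→T: flow 7 > capacity 5.

No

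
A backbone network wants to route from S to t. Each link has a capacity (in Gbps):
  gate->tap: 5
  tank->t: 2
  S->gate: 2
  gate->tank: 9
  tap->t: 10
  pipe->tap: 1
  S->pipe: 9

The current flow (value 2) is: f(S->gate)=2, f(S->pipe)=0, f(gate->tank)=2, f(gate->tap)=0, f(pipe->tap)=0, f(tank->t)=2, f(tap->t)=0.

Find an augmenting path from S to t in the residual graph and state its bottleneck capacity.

Residual along S->pipe->tap->t: S->pipe: 9, pipe->tap: 1, tap->t: 10.
Bottleneck = min = 1.

S->pipe->tap->t, bottleneck 1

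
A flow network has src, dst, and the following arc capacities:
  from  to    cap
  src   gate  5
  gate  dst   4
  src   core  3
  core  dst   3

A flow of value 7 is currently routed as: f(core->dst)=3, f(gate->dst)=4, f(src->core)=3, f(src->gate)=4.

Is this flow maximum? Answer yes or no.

Yes

Residual reachable from src: {gate, src}; dst is not reachable.
Saturated cut: src->core, gate->dst with total capacity 7 = current flow value. Flow is maximum.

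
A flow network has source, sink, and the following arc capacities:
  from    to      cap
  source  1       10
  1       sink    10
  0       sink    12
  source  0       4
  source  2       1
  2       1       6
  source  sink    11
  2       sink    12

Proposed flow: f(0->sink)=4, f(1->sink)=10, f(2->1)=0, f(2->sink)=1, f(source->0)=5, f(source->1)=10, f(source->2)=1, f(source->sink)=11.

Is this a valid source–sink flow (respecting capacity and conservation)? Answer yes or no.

No

Capacity violated on source->0: flow 5 > capacity 4.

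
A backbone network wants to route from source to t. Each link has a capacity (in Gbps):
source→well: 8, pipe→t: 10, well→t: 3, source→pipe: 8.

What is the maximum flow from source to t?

11

Augment source→well→t: bottleneck 3. Total 3.
Augment source→pipe→t: bottleneck 8. Total 11.
No augmenting path remains in the residual graph.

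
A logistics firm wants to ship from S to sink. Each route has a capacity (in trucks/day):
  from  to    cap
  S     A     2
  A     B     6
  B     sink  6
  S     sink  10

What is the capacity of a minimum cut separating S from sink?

12

Max flow = 12 (via 2 augmenting paths).
In the residual at optimum, the set reachable from S is {S}.
Cut edges: S→A (cap 2), S→sink (cap 10). Sum = 12.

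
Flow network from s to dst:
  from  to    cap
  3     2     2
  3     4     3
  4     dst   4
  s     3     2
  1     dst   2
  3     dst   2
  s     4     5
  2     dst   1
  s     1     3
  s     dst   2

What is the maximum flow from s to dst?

10

Augment s→dst: bottleneck 2. Total 2.
Augment s→1→dst: bottleneck 2. Total 4.
Augment s→3→dst: bottleneck 2. Total 6.
Augment s→4→dst: bottleneck 4. Total 10.
No augmenting path remains in the residual graph.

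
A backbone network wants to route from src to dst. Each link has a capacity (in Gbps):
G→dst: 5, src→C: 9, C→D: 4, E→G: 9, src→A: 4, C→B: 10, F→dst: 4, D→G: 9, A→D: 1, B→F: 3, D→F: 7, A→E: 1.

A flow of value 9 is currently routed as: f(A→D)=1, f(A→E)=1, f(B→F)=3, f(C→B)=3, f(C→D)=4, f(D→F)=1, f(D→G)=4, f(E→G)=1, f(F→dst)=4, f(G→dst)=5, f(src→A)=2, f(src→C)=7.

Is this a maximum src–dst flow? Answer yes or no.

Yes

Residual reachable from src: {A, B, C, src}; dst is not reachable.
Saturated cut: C→D, B→F, A→D, A→E with total capacity 9 = current flow value. Flow is maximum.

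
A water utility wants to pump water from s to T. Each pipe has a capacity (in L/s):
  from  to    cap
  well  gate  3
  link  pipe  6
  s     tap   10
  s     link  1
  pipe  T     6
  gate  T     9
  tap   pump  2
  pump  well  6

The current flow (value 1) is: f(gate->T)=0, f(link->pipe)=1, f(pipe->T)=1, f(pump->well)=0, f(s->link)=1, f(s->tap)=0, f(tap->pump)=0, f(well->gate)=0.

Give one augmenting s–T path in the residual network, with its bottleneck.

Residual along s->tap->pump->well->gate->T: s->tap: 10, tap->pump: 2, pump->well: 6, well->gate: 3, gate->T: 9.
Bottleneck = min = 2.

s->tap->pump->well->gate->T, bottleneck 2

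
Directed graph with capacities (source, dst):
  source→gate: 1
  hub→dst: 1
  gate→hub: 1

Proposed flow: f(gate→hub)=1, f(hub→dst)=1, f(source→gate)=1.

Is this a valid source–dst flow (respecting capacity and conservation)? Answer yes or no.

Every edge has 0 ≤ f(e) ≤ cap(e).
At each intermediate node, inflow equals outflow.

Yes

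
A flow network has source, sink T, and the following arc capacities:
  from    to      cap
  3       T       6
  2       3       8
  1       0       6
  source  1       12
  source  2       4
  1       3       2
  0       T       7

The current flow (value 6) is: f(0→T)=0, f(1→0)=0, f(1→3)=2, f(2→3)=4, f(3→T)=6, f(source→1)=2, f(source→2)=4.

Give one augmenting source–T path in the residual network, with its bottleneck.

source→1→0→T, bottleneck 6

Residual along source→1→0→T: source→1: 10, 1→0: 6, 0→T: 7.
Bottleneck = min = 6.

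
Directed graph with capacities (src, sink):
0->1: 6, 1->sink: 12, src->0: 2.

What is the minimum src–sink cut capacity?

Max flow = 2 (via 1 augmenting path).
In the residual at optimum, the set reachable from src is {src}.
Cut edges: src->0 (cap 2). Sum = 2.

2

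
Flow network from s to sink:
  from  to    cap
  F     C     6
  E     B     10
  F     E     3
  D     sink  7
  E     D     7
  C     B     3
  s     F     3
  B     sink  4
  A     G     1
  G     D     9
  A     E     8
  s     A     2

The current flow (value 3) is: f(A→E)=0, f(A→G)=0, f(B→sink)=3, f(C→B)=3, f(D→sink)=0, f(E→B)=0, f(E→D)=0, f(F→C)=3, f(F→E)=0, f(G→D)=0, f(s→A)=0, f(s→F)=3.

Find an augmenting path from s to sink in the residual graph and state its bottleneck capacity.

s→A→E→B→sink, bottleneck 1

Residual along s→A→E→B→sink: s→A: 2, A→E: 8, E→B: 10, B→sink: 1.
Bottleneck = min = 1.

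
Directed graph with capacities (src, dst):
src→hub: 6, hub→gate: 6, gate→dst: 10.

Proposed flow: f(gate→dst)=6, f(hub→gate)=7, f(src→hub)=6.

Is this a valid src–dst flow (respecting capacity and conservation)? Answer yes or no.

No

Capacity violated on hub→gate: flow 7 > capacity 6.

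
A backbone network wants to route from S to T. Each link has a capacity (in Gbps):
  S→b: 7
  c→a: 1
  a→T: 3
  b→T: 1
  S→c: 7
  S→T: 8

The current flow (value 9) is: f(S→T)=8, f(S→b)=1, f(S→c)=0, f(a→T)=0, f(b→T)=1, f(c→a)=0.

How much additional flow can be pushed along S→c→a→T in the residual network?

Residual capacities along the path: S→c: 7, c→a: 1, a→T: 3.
Minimum is 1.

1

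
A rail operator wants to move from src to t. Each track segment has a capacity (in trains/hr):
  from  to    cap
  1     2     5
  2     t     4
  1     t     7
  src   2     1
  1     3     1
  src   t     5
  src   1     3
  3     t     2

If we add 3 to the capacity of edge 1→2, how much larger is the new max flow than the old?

Original max flow = 9.
Edge 1→2 does not cross the min cut (source side {src}), so extra capacity there cannot help.
New max flow = 9. Increase = 0.

0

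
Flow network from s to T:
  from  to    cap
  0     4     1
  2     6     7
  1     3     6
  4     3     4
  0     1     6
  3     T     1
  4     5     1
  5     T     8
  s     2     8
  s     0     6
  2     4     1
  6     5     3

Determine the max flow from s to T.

Augment s->0->1->3->T: bottleneck 1. Total 1.
Augment s->0->4->5->T: bottleneck 1. Total 2.
Augment s->2->6->5->T: bottleneck 3. Total 5.
No augmenting path remains in the residual graph.

5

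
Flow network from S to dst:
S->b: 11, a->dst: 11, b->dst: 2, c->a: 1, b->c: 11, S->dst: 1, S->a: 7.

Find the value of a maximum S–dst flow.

Augment S->dst: bottleneck 1. Total 1.
Augment S->b->dst: bottleneck 2. Total 3.
Augment S->a->dst: bottleneck 7. Total 10.
Augment S->b->c->a->dst: bottleneck 1. Total 11.
No augmenting path remains in the residual graph.

11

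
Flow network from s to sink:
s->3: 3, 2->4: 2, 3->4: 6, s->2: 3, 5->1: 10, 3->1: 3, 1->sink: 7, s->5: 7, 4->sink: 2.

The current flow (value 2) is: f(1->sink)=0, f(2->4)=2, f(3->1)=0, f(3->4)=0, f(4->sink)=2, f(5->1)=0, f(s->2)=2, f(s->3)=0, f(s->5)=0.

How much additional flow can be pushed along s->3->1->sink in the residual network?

Residual capacities along the path: s->3: 3, 3->1: 3, 1->sink: 7.
Minimum is 3.

3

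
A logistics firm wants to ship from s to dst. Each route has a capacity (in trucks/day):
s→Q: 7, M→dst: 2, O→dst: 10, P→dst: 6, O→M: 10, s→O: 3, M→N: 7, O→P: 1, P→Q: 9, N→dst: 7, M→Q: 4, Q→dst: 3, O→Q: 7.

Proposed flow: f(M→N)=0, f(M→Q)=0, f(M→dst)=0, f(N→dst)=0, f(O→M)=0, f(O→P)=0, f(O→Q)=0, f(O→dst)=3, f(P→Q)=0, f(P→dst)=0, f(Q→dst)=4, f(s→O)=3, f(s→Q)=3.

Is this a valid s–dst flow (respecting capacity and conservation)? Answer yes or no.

No

Capacity violated on Q→dst: flow 4 > capacity 3.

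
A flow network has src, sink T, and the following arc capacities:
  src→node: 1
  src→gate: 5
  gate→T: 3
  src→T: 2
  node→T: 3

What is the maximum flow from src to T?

6

Augment src→T: bottleneck 2. Total 2.
Augment src→node→T: bottleneck 1. Total 3.
Augment src→gate→T: bottleneck 3. Total 6.
No augmenting path remains in the residual graph.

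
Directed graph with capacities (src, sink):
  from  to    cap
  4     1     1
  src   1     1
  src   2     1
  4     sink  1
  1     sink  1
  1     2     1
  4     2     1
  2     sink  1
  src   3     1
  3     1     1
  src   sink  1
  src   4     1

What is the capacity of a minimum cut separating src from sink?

4

Max flow = 4 (via 4 augmenting paths).
In the residual at optimum, the set reachable from src is {1, 2, 3, src}.
Cut edges: src->4 (cap 1), src->sink (cap 1), 1->sink (cap 1), 2->sink (cap 1). Sum = 4.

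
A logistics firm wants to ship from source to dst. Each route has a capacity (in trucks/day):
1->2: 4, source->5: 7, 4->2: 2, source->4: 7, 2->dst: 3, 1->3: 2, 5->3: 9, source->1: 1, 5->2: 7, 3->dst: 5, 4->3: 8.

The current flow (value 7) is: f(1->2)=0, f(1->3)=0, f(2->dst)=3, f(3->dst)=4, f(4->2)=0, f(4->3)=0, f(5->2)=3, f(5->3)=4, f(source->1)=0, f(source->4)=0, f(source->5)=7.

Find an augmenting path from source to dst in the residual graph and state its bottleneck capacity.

source->4->3->dst, bottleneck 1

Residual along source->4->3->dst: source->4: 7, 4->3: 8, 3->dst: 1.
Bottleneck = min = 1.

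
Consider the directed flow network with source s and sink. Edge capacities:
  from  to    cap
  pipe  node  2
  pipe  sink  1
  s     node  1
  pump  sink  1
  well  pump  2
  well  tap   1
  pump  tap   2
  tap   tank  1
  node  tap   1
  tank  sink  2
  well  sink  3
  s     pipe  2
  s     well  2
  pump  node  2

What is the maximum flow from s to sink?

4

Augment s→well→sink: bottleneck 2. Total 2.
Augment s→pipe→sink: bottleneck 1. Total 3.
Augment s→node→tap→tank→sink: bottleneck 1. Total 4.
No augmenting path remains in the residual graph.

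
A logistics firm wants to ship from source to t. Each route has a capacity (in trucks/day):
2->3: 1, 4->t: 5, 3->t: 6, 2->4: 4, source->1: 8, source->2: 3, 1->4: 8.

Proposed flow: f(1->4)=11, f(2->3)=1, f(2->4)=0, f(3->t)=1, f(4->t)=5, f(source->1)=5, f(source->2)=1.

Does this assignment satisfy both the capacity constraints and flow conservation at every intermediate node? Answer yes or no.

No

Capacity violated on 1->4: flow 11 > capacity 8.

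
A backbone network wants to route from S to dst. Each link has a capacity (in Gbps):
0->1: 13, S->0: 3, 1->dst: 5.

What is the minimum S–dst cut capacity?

Max flow = 3 (via 1 augmenting path).
In the residual at optimum, the set reachable from S is {S}.
Cut edges: S->0 (cap 3). Sum = 3.

3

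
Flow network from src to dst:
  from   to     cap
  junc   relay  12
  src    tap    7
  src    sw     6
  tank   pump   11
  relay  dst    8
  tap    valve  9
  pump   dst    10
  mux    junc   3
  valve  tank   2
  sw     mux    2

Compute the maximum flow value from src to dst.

4

Augment src->tap->valve->tank->pump->dst: bottleneck 2. Total 2.
Augment src->sw->mux->junc->relay->dst: bottleneck 2. Total 4.
No augmenting path remains in the residual graph.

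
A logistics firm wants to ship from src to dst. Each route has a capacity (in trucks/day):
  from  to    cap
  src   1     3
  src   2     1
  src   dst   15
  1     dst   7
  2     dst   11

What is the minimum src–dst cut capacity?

Max flow = 19 (via 3 augmenting paths).
In the residual at optimum, the set reachable from src is {src}.
Cut edges: src→2 (cap 1), src→1 (cap 3), src→dst (cap 15). Sum = 19.

19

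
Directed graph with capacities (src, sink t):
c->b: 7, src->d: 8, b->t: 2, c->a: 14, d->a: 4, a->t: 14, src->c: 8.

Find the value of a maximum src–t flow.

Augment src->d->a->t: bottleneck 4. Total 4.
Augment src->c->a->t: bottleneck 8. Total 12.
No augmenting path remains in the residual graph.

12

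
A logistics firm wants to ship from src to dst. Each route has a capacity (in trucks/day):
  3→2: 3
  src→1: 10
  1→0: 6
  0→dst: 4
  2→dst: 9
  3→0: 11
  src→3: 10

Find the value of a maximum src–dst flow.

Augment src→3→2→dst: bottleneck 3. Total 3.
Augment src→3→0→dst: bottleneck 4. Total 7.
No augmenting path remains in the residual graph.

7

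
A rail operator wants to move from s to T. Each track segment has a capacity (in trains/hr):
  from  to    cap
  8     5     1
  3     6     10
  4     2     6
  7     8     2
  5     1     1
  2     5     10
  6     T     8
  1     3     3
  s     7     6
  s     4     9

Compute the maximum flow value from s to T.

1

Augment s→4→2→5→1→3→6→T: bottleneck 1. Total 1.
No augmenting path remains in the residual graph.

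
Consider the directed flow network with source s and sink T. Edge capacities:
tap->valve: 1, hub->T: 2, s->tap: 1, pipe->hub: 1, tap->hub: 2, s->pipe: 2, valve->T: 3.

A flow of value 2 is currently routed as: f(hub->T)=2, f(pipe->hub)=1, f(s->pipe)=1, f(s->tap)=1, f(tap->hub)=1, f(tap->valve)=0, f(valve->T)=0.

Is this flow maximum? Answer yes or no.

Yes

Residual reachable from s: {pipe, s}; T is not reachable.
Saturated cut: s->tap, pipe->hub with total capacity 2 = current flow value. Flow is maximum.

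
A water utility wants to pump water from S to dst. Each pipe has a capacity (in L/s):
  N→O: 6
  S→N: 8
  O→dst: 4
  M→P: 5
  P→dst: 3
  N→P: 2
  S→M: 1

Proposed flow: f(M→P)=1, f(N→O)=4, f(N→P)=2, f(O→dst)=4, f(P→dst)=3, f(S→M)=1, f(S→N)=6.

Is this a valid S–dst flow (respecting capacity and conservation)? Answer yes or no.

Every edge has 0 ≤ f(e) ≤ cap(e).
At each intermediate node, inflow equals outflow.

Yes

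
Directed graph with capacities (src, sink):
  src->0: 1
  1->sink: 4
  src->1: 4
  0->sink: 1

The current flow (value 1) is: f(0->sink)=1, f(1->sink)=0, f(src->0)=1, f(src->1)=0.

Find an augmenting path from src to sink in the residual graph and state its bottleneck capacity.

Residual along src->1->sink: src->1: 4, 1->sink: 4.
Bottleneck = min = 4.

src->1->sink, bottleneck 4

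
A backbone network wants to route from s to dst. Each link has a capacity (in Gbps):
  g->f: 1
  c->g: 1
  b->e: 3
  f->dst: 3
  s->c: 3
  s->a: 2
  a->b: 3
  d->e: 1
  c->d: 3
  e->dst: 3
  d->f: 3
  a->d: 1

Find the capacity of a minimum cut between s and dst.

5

Max flow = 5 (via 4 augmenting paths).
In the residual at optimum, the set reachable from s is {s}.
Cut edges: s->c (cap 3), s->a (cap 2). Sum = 5.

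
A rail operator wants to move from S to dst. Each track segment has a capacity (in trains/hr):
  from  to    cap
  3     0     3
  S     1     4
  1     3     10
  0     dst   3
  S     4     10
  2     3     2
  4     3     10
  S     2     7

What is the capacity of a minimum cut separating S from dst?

Max flow = 3 (via 1 augmenting path).
In the residual at optimum, the set reachable from S is {1, 2, 3, 4, S}.
Cut edges: 3→0 (cap 3). Sum = 3.

3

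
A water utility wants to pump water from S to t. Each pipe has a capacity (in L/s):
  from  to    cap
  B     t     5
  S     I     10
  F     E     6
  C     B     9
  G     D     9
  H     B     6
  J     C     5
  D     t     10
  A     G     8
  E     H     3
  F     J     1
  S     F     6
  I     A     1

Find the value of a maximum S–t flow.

5

Augment S->F->J->C->B->t: bottleneck 1. Total 1.
Augment S->F->E->H->B->t: bottleneck 3. Total 4.
Augment S->I->A->G->D->t: bottleneck 1. Total 5.
No augmenting path remains in the residual graph.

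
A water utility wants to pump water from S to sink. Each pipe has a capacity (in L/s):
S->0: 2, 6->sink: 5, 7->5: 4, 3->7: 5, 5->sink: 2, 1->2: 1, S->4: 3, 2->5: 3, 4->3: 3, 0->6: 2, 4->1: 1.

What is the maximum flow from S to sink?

Augment S->0->6->sink: bottleneck 2. Total 2.
Augment S->4->1->2->5->sink: bottleneck 1. Total 3.
Augment S->4->3->7->5->sink: bottleneck 1. Total 4.
No augmenting path remains in the residual graph.

4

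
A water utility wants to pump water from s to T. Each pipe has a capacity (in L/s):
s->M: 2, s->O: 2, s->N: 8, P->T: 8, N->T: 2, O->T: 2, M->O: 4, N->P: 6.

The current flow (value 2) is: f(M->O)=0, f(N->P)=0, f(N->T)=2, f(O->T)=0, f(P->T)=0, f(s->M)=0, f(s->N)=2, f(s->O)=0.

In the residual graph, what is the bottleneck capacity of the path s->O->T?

Residual capacities along the path: s->O: 2, O->T: 2.
Minimum is 2.

2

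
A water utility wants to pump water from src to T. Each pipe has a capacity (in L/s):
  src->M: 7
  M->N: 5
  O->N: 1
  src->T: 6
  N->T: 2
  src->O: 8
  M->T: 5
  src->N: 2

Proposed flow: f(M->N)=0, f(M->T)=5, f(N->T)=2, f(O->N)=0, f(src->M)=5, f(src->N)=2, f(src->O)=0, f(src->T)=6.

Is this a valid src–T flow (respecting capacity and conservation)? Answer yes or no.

Every edge has 0 ≤ f(e) ≤ cap(e).
At each intermediate node, inflow equals outflow.

Yes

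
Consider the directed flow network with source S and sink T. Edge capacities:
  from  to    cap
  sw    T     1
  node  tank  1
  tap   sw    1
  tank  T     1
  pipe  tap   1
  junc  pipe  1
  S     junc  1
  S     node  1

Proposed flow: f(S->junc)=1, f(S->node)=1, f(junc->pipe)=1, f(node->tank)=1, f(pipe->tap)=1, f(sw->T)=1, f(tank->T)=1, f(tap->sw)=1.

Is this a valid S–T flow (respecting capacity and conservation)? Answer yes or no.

Every edge has 0 ≤ f(e) ≤ cap(e).
At each intermediate node, inflow equals outflow.

Yes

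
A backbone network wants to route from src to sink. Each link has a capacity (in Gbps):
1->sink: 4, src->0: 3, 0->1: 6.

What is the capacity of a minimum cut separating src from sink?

3

Max flow = 3 (via 1 augmenting path).
In the residual at optimum, the set reachable from src is {src}.
Cut edges: src->0 (cap 3). Sum = 3.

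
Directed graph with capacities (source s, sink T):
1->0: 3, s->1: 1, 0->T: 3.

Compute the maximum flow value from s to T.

1

Augment s->1->0->T: bottleneck 1. Total 1.
No augmenting path remains in the residual graph.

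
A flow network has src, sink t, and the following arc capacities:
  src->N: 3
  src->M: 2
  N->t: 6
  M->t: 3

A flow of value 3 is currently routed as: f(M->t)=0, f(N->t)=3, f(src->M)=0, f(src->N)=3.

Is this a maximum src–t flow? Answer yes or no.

Residual path src->M->t has bottleneck 2 > 0.
Pushing 2 along it raises the flow to 5, so the given flow is not maximum.

No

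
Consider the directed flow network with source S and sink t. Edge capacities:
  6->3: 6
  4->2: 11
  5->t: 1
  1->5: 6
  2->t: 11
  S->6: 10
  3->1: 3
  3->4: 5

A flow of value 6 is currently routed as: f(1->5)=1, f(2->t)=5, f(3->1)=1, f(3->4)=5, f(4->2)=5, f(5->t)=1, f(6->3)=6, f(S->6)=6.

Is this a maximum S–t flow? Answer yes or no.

Residual reachable from S: {6, S}; t is not reachable.
Saturated cut: 6->3 with total capacity 6 = current flow value. Flow is maximum.

Yes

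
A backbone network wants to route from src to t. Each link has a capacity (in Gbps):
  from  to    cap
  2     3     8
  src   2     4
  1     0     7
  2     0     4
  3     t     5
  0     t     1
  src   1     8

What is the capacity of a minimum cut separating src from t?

Max flow = 5 (via 2 augmenting paths).
In the residual at optimum, the set reachable from src is {0, 1, src}.
Cut edges: src→2 (cap 4), 0→t (cap 1). Sum = 5.

5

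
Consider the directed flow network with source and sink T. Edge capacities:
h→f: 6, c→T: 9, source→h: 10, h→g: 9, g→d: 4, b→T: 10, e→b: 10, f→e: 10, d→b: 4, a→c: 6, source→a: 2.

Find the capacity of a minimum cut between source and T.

12

Max flow = 12 (via 3 augmenting paths).
In the residual at optimum, the set reachable from source is {source}.
Cut edges: source→h (cap 10), source→a (cap 2). Sum = 12.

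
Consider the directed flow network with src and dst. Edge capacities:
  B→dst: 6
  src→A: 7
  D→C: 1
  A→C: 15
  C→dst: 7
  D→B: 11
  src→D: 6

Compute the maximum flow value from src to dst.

13

Augment src→A→C→dst: bottleneck 7. Total 7.
Augment src→D→B→dst: bottleneck 6. Total 13.
No augmenting path remains in the residual graph.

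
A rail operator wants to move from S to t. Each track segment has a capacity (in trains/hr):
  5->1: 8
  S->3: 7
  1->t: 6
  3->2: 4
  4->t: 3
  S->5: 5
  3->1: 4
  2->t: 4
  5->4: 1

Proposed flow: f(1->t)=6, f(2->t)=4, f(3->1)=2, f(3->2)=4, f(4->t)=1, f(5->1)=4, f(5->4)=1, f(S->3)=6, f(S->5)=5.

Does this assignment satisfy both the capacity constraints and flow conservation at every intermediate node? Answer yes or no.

Every edge has 0 ≤ f(e) ≤ cap(e).
At each intermediate node, inflow equals outflow.

Yes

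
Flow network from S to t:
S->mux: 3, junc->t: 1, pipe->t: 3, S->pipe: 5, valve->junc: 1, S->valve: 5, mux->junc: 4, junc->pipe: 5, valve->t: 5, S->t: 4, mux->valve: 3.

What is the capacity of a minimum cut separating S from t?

13

Max flow = 13 (via 4 augmenting paths).
In the residual at optimum, the set reachable from S is {S, junc, mux, pipe, valve}.
Cut edges: S->t (cap 4), valve->t (cap 5), junc->t (cap 1), pipe->t (cap 3). Sum = 13.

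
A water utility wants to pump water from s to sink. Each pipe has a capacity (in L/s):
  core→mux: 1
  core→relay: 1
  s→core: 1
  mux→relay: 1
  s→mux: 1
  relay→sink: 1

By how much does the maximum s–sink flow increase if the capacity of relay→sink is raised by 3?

1

Original max flow = 1.
After raising cap(relay→sink), augmenting paths through that edge carry 1 more unit.
New max flow = 2. Increase = 1.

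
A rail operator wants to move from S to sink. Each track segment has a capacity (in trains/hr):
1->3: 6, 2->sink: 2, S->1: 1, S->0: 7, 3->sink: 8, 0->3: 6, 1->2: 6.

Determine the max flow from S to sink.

Augment S->1->2->sink: bottleneck 1. Total 1.
Augment S->0->3->sink: bottleneck 6. Total 7.
No augmenting path remains in the residual graph.

7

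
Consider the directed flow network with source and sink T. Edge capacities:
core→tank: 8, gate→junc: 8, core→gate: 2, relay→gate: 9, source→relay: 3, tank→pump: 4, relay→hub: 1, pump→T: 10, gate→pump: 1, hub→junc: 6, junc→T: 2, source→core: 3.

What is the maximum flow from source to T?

Augment source→core→tank→pump→T: bottleneck 3. Total 3.
Augment source→relay→gate→pump→T: bottleneck 1. Total 4.
Augment source→relay→gate→junc→T: bottleneck 2. Total 6.
No augmenting path remains in the residual graph.

6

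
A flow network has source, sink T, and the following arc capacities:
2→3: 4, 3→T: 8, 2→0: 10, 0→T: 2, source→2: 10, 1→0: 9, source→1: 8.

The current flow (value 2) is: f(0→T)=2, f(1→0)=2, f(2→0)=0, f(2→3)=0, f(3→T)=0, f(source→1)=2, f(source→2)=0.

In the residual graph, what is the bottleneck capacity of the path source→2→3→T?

Residual capacities along the path: source→2: 10, 2→3: 4, 3→T: 8.
Minimum is 4.

4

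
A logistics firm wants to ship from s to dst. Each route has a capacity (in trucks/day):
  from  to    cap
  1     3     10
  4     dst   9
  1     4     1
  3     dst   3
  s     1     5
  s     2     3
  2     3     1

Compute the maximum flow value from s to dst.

Augment s→1→4→dst: bottleneck 1. Total 1.
Augment s→1→3→dst: bottleneck 3. Total 4.
No augmenting path remains in the residual graph.

4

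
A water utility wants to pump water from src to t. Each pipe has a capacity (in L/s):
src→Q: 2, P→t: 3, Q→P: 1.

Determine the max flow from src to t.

1

Augment src→Q→P→t: bottleneck 1. Total 1.
No augmenting path remains in the residual graph.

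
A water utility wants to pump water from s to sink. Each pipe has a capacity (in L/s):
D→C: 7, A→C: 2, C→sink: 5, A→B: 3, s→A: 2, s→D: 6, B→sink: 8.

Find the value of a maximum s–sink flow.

7

Augment s→A→B→sink: bottleneck 2. Total 2.
Augment s→D→C→sink: bottleneck 5. Total 7.
No augmenting path remains in the residual graph.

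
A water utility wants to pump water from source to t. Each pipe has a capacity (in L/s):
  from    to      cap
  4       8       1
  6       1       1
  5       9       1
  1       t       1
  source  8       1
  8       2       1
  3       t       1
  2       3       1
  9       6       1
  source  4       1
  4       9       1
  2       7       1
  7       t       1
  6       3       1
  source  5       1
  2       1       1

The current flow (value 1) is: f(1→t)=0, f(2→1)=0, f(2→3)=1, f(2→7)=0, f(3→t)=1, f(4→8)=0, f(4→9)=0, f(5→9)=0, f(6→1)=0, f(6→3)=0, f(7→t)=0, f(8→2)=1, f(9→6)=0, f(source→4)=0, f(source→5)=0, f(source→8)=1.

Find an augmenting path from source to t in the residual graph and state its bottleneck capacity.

source→4→9→6→1→t, bottleneck 1

Residual along source→4→9→6→1→t: source→4: 1, 4→9: 1, 9→6: 1, 6→1: 1, 1→t: 1.
Bottleneck = min = 1.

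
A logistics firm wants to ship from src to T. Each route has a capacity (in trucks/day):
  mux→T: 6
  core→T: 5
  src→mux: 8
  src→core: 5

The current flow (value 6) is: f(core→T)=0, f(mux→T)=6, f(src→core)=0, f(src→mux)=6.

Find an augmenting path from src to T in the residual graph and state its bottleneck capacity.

src→core→T, bottleneck 5

Residual along src→core→T: src→core: 5, core→T: 5.
Bottleneck = min = 5.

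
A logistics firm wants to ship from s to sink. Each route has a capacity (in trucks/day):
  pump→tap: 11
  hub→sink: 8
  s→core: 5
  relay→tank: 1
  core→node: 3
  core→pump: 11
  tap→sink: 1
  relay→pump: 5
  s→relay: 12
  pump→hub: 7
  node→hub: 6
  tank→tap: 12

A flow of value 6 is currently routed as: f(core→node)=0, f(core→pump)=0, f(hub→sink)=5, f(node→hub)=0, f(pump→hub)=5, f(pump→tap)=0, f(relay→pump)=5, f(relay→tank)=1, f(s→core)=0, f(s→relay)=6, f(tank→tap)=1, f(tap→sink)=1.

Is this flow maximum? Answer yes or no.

No

Residual path s→core→pump→hub→sink has bottleneck 2 > 0.
Pushing 2 along it raises the flow to 8, so the given flow is not maximum.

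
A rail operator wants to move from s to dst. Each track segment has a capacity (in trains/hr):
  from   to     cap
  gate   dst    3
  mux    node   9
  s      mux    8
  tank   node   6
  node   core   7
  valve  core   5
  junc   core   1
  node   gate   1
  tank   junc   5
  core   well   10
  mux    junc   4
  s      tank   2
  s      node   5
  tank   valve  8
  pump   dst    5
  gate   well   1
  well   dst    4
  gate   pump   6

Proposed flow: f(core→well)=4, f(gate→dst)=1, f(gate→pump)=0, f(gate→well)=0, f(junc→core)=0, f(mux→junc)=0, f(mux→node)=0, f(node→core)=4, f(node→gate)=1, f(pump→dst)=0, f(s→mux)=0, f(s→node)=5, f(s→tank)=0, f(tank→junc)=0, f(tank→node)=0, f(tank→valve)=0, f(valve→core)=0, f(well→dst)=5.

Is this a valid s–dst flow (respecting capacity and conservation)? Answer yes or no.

No

Capacity violated on well→dst: flow 5 > capacity 4.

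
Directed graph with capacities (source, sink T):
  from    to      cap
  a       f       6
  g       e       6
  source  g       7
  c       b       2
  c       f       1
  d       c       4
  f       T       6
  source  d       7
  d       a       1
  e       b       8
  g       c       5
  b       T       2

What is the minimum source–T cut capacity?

4

Max flow = 4 (via 3 augmenting paths).
In the residual at optimum, the set reachable from source is {b, c, d, e, g, source}.
Cut edges: d->a (cap 1), c->f (cap 1), b->T (cap 2). Sum = 4.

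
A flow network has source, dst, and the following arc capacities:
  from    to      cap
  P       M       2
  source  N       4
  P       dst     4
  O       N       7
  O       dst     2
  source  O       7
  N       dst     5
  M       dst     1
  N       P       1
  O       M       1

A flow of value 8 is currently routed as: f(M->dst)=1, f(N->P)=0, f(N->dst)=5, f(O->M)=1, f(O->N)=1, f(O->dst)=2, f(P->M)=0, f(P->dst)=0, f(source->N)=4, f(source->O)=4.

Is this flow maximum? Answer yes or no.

No

Residual path source->O->N->P->dst has bottleneck 1 > 0.
Pushing 1 along it raises the flow to 9, so the given flow is not maximum.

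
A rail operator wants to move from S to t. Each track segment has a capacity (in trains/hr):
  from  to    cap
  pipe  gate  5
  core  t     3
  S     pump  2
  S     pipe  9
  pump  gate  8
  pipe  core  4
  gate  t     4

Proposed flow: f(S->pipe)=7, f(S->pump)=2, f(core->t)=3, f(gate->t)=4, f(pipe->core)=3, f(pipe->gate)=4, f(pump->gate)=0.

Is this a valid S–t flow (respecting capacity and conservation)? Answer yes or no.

No

Conservation fails at pump: inflow 2 ≠ outflow 0.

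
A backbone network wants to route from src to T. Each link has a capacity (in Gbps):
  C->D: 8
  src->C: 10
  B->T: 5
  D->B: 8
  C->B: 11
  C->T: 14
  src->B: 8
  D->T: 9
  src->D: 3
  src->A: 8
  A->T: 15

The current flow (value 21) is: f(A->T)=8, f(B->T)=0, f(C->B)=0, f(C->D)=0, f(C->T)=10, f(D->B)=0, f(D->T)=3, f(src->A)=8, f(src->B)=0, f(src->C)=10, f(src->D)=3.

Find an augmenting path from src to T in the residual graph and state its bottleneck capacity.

src->B->T, bottleneck 5

Residual along src->B->T: src->B: 8, B->T: 5.
Bottleneck = min = 5.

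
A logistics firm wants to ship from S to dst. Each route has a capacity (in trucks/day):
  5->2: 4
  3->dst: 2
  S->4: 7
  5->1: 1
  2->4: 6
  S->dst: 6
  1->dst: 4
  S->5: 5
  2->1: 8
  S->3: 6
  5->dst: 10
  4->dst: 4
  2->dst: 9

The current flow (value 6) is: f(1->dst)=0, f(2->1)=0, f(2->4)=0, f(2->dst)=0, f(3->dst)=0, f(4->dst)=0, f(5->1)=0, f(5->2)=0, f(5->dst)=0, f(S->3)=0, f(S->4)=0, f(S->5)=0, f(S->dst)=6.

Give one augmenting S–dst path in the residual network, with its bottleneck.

S->5->dst, bottleneck 5

Residual along S->5->dst: S->5: 5, 5->dst: 10.
Bottleneck = min = 5.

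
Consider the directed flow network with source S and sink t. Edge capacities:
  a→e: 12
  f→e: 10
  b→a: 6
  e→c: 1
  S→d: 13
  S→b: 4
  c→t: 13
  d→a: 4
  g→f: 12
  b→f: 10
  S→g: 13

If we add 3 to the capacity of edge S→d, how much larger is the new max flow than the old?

0

Original max flow = 1.
Edge S→d does not cross the min cut (source side {S, a, b, d, e, f, g}), so extra capacity there cannot help.
New max flow = 1. Increase = 0.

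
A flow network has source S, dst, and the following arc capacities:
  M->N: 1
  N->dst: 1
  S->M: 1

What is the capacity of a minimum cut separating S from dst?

Max flow = 1 (via 1 augmenting path).
In the residual at optimum, the set reachable from S is {S}.
Cut edges: S->M (cap 1). Sum = 1.

1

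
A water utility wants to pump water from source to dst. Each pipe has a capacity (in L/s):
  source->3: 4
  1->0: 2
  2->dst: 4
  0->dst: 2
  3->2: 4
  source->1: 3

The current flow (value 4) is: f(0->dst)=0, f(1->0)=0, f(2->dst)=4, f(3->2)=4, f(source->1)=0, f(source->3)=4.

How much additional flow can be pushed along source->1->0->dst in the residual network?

Residual capacities along the path: source->1: 3, 1->0: 2, 0->dst: 2.
Minimum is 2.

2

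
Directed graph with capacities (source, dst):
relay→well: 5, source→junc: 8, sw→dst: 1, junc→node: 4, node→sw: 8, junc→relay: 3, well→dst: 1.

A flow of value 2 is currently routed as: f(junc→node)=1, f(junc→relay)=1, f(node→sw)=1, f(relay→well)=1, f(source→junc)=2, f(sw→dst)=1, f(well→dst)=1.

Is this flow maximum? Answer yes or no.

Yes

Residual reachable from source: {junc, node, relay, source, sw, well}; dst is not reachable.
Saturated cut: well→dst, sw→dst with total capacity 2 = current flow value. Flow is maximum.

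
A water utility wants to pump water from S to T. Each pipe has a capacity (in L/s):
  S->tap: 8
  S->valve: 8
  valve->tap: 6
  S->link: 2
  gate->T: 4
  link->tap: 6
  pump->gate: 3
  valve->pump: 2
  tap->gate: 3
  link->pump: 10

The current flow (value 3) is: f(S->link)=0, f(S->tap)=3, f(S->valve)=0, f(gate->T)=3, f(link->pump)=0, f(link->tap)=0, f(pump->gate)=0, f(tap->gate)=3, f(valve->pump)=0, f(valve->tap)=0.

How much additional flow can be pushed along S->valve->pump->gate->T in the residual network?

Residual capacities along the path: S->valve: 8, valve->pump: 2, pump->gate: 3, gate->T: 1.
Minimum is 1.

1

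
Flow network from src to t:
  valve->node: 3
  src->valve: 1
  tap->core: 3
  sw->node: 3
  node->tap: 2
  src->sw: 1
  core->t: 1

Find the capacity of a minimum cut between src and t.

1

Max flow = 1 (via 1 augmenting path).
In the residual at optimum, the set reachable from src is {core, node, src, sw, tap, valve}.
Cut edges: core->t (cap 1). Sum = 1.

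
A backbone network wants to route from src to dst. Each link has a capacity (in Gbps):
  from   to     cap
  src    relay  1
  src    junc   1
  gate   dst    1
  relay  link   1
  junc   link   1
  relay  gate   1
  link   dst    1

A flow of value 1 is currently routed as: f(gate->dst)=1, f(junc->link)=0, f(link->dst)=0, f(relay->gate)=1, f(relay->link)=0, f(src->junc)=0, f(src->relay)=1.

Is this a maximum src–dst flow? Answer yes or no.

No

Residual path src->junc->link->dst has bottleneck 1 > 0.
Pushing 1 along it raises the flow to 2, so the given flow is not maximum.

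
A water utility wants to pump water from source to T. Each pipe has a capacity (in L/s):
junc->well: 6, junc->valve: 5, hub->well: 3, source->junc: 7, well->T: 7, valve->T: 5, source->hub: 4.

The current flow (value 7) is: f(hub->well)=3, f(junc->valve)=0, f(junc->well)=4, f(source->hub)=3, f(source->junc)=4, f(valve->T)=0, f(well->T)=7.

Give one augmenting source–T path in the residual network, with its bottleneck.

source->junc->valve->T, bottleneck 3

Residual along source->junc->valve->T: source->junc: 3, junc->valve: 5, valve->T: 5.
Bottleneck = min = 3.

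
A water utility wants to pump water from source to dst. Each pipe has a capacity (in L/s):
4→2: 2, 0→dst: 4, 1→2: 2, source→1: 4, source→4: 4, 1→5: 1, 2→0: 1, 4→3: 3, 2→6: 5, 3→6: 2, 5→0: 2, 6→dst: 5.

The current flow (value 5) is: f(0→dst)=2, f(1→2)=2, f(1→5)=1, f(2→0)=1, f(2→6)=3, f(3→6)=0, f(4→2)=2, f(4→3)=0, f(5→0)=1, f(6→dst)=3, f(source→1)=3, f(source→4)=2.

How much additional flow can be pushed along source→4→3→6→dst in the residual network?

2

Residual capacities along the path: source→4: 2, 4→3: 3, 3→6: 2, 6→dst: 2.
Minimum is 2.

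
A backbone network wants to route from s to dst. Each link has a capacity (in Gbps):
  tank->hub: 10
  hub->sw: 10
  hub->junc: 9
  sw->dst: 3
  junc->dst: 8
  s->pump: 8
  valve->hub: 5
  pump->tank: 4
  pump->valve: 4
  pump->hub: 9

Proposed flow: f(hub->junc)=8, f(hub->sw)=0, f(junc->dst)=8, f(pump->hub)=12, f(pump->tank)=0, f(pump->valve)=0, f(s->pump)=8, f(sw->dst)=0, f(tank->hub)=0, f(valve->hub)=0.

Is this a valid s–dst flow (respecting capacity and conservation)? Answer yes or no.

No

Capacity violated on pump->hub: flow 12 > capacity 9.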